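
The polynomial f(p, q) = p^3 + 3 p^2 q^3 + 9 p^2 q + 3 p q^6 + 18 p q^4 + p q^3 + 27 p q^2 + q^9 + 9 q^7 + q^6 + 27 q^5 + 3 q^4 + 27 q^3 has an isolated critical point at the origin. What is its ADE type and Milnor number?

The Hessian of f at 0 has rank 0. Corank 2; j^3 = (p + 3*q)^3 is a perfect cube, so E-series; the 4-jet and mu = 7 give E_7.

Type E_{7}, Milnor number mu = 7.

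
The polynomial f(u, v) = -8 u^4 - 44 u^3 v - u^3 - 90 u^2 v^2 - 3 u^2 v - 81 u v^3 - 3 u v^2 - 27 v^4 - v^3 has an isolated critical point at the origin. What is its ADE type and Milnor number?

The Hessian of f at 0 is [[0, 0], [0, 0]] with rank 0, so corank 2. A Groebner basis of the Jacobian ideal J(f) in C{u,v} is {3*u^2/4 + 3*u*v/2 + v^4 + v^3/4 + 3*v^2/4, u^3 + 15*u^2/4 + 15*u*v/2 + 9*v^3/4 + 15*v^2/4, u^2*v - 9*u^2/4 - 9*u*v/2 - 7*v^3/4 - 9*v^2/4, u^2 + u*v^2 + 2*u*v + 4*v^3/3 + v^2}; counting standard monomials gives mu = 7. Corank 2; j^3 = -(u + v)^3 is a perfect cube, so E-series; the 4-jet and mu = 7 give E_7.

Type E_7, Milnor number mu = 7.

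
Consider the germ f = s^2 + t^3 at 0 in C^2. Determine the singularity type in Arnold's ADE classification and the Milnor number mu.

The Hessian of f at 0 has rank 1. Corank 1: A-series; mu = 2 gives A_2.

Type A2, Milnor number mu = 2.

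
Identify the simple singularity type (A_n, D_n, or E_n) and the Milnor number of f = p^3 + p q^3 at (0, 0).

Type E_{7}, Milnor number mu = 7.

The Hessian of f at 0 is [[0, 0], [0, 0]] with rank 0, so corank 2. A Groebner basis of the Jacobian ideal J(f) in C{p,q} is {p^3, p*q^2, 3*p^2 + q^3}; counting standard monomials gives mu = 7. Corank 2; j^3 = p^3 is a perfect cube, so E-series; the 4-jet and mu = 7 give E_7.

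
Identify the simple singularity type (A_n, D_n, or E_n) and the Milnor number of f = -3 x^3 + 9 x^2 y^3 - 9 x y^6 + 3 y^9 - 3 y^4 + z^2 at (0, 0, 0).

Type E_{6}, Milnor number mu = 6.

The Hessian of f at 0 is [[0, 0, 0], [0, 0, 0], [0, 0, 2]] with rank 1, so corank 2. A Groebner basis of the Jacobian ideal J(f) in C{x,y,z} is {y^3, x^2, z}; counting standard monomials gives mu = 6. Corank 2; j^3 = -3*x^3 is a perfect cube, so E-series; the 4-jet and mu = 6 give E_6.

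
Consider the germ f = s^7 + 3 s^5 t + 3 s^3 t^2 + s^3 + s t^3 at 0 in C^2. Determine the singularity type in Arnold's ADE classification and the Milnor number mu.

Type E7, Milnor number mu = 7.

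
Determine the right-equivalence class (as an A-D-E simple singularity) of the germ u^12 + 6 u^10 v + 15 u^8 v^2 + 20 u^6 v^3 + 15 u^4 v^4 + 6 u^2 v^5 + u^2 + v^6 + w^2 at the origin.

A_{5}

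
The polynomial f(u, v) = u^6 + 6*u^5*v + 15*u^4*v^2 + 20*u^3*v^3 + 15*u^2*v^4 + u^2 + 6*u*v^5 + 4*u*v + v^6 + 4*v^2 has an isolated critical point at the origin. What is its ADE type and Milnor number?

Type A5, Milnor number mu = 5.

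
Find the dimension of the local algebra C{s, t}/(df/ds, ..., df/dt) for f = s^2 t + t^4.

5

The Hessian of f at 0 has rank 0. Corank 2; j^3 = s^2*t has shape L^2 M (L != M), so D-series; mu = 5 gives D_5.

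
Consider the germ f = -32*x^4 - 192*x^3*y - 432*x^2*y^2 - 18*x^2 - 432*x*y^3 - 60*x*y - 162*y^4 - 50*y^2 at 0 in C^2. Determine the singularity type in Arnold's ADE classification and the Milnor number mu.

Type A_{3}, Milnor number mu = 3.

The Hessian of f at 0 has rank 1. Corank 1: A-series; mu = 3 gives A_3.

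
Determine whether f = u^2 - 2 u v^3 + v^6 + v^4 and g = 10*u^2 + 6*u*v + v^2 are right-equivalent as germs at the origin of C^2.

No.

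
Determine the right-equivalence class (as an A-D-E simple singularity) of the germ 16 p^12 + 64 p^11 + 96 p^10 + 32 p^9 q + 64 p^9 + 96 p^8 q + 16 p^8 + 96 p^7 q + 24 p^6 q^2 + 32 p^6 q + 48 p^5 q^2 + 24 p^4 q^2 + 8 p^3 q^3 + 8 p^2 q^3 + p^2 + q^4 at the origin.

The Hessian of f at 0 has rank 1. Corank 1: A-series; mu = 3 gives A_3.

A3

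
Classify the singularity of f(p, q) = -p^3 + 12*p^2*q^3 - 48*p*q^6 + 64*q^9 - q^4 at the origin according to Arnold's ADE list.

The Hessian of f at 0 has rank 0. Corank 2; j^3 = -p^3 is a perfect cube, so E-series; the 4-jet and mu = 6 give E_6.

E_{6}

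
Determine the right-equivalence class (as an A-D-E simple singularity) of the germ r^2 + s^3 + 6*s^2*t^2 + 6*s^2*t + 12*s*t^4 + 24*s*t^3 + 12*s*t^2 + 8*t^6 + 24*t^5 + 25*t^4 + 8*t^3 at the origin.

E6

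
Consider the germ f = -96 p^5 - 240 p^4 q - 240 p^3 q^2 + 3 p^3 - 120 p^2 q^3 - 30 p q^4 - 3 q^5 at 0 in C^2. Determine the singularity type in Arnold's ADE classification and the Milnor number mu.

The Hessian of f at 0 has rank 0. Corank 2; j^3 = 3*p^3 is a perfect cube, so E-series; the 5-jet and mu = 8 give E_8.

Type E_8, Milnor number mu = 8.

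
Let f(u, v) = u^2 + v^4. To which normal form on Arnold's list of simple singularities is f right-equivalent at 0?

The Hessian of f at 0 has rank 1. Corank 1: A-series; mu = 3 gives A_3.

A_3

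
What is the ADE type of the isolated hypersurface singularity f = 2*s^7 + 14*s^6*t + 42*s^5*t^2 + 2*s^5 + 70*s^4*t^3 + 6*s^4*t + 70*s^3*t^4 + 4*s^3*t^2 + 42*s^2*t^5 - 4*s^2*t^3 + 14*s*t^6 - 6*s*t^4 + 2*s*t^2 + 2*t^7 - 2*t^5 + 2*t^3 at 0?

D_6

The Hessian of f at 0 has rank 0. Corank 2; j^3 = 2*t^2*(s + t) has shape L^2 M (L != M), so D-series; mu = 6 gives D_6.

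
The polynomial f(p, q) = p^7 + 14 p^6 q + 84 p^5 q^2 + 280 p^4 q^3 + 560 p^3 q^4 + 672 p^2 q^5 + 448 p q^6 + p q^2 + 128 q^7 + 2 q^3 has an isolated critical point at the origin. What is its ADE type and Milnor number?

The Hessian of f at 0 has rank 0. Corank 2; j^3 = q^2*(p + 2*q) has shape L^2 M (L != M), so D-series; mu = 8 gives D_8.

Type D_8, Milnor number mu = 8.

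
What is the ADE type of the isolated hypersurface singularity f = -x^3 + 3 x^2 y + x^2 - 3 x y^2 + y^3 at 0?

A2

The Hessian of f at 0 is [[2, 0], [0, 0]] with rank 1, so corank 1. A Groebner basis of the Jacobian ideal J(f) in C{x,y} is {y^2, x}; counting standard monomials gives mu = 2. Corank 1: A-series; mu = 2 gives A_2.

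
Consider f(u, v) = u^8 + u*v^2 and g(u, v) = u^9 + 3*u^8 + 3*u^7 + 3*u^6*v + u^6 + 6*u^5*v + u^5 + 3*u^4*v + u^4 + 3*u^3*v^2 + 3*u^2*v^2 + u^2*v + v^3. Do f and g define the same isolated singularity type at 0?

No.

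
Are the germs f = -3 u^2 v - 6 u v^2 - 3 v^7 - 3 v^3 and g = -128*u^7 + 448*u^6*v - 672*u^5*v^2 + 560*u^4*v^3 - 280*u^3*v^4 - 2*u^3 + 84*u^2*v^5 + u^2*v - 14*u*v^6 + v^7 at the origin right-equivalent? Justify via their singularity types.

Yes.

The Hessian of f at 0 has rank 0. Corank 2; j^3 = -3*v*(u + v)^2 has shape L^2 M (L != M), so D-series; mu = 8 gives D_8. The Hessian of g at 0 has rank 0. Corank 2; j^3 = -u^2*(2*u - v) has shape L^2 M (L != M), so D-series; mu = 8 gives D_8. Both have type D_8, hence right-equivalent.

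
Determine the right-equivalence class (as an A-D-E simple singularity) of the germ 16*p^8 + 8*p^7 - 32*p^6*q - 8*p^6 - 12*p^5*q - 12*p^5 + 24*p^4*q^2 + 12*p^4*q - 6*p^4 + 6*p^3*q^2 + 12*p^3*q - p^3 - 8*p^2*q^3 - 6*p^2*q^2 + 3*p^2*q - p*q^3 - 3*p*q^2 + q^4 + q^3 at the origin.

The Hessian of f at 0 is [[0, 0], [0, 0]] with rank 0, so corank 2. A Groebner basis of the Jacobian ideal J(f) in C{p,q} is {-3*p^2/26 + 3*p*q/13 + q^4 - q^3/26 - 3*q^2/26, p^3 + 21*p^2/26 - 21*p*q/13 - 19*q^3/26 + 21*q^2/26, p^2*q + p^2/2 - p*q - 5*q^3/6 + q^2/2, 3*p^2/13 + p*q^2 - 6*p*q/13 - 12*q^3/13 + 3*q^2/13}; counting standard monomials gives mu = 7. Corank 2; j^3 = -(p - q)^3 is a perfect cube, so E-series; the 4-jet and mu = 7 give E_7.

E_7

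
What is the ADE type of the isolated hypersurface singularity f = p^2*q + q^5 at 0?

D6

The Hessian of f at 0 is [[0, 0], [0, 0]] with rank 0, so corank 2. A Groebner basis of the Jacobian ideal J(f) in C{p,q} is {p^2/5 + q^4, p^3, p*q}; counting standard monomials gives mu = 6. Corank 2; j^3 = p^2*q has shape L^2 M (L != M), so D-series; mu = 6 gives D_6.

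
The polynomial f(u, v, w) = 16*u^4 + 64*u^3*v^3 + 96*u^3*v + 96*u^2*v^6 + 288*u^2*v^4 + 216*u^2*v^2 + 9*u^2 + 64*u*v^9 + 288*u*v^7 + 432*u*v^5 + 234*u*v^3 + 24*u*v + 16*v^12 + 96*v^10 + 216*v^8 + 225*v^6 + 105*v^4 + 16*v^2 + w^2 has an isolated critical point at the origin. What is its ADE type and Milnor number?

The Hessian of f at 0 is [[18, 24, 0], [24, 32, 0], [0, 0, 2]] with rank 2, so corank 1. A Groebner basis of the Jacobian ideal J(f) in C{u,v,w} is {v^3, u + 4*v/3, w}; counting standard monomials gives mu = 3. Corank 1: A-series; mu = 3 gives A_3.

Type A3, Milnor number mu = 3.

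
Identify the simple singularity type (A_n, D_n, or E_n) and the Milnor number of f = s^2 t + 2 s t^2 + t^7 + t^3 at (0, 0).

Type D_{8}, Milnor number mu = 8.

The Hessian of f at 0 has rank 0. Corank 2; j^3 = t*(s + t)^2 has shape L^2 M (L != M), so D-series; mu = 8 gives D_8.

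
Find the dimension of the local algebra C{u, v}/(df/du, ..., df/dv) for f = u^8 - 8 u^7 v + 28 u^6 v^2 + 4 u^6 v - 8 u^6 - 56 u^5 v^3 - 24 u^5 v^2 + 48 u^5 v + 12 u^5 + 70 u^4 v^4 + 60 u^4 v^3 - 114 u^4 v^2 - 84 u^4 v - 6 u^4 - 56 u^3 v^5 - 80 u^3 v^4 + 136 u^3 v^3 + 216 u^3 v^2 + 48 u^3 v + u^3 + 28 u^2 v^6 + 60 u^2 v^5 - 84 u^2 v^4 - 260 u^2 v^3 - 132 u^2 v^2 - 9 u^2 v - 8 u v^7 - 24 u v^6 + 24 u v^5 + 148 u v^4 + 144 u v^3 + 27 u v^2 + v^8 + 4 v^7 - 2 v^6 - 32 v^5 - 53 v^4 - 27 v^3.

The Hessian of f at 0 is [[0, 0], [0, 0]] with rank 0, so corank 2. A Groebner basis of the Jacobian ideal J(f) in C{u,v} is {u^3 - 27*u^2/16 + 81*u*v/8 - 243*v^2/16, u^2*v - 3*u^2/8 + 9*u*v/4 - 27*v^2/8, -u^2/16 + u*v^2 + 3*u*v/8 - 9*v^2/16, v^3}; counting standard monomials gives mu = 6. Corank 2; j^3 = (u - 3*v)^3 is a perfect cube, so E-series; the 4-jet and mu = 6 give E_6.

6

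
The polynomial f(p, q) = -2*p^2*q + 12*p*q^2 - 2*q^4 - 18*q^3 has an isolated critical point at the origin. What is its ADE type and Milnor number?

Type D_{5}, Milnor number mu = 5.

The Hessian of f at 0 is [[0, 0], [0, 0]] with rank 0, so corank 2. A Groebner basis of the Jacobian ideal J(f) in C{p,q} is {p^3 + 27*p^2/4 - 243*q^2/4, p^2/4 + q^3 - 9*q^2/4, p*q - 3*q^2}; counting standard monomials gives mu = 5. Corank 2; j^3 = -2*q*(p - 3*q)^2 has shape L^2 M (L != M), so D-series; mu = 5 gives D_5.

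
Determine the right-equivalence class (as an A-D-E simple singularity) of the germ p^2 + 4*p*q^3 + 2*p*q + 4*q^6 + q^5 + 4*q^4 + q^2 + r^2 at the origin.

A4

The Hessian of f at 0 is [[2, 2, 0], [2, 2, 0], [0, 0, 2]] with rank 2, so corank 1. A Groebner basis of the Jacobian ideal J(f) in C{p,q,r} is {p/2 + q^3 + q/2, p^2 - q^2, p*q + q^2, r}; counting standard monomials gives mu = 4. Corank 1: A-series; mu = 4 gives A_4.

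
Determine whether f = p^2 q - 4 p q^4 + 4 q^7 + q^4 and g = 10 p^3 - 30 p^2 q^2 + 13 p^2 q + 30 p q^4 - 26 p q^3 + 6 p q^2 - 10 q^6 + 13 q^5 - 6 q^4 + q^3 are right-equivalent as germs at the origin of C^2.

No.

The Hessian of f at 0 is [[0, 0], [0, 0]] with rank 0, so corank 2. A Groebner basis of the Jacobian ideal J(f) in C{p,q} is {p^3, p^2/4 + q^3, p*q}; counting standard monomials gives mu = 5. Corank 2; j^3 = p^2*q has shape L^2 M (L != M), so D-series; mu = 5 gives D_5. The Hessian of g at 0 is [[0, 0], [0, 0]] with rank 0, so corank 2. A Groebner basis of the Jacobian ideal J(g) in C{p,q} is {q^3, p^2 - 3*q^2/11, p*q + 6*q^2/11}; counting standard monomials gives mu = 4. Corank 2; j^3 = (2*p + q)*(5*p^2 + 4*p*q + q^2) splits into three distinct lines over C (the quadratic factor has nonzero discriminant), so D_4. f is D_5 but g is D_4, hence not right-equivalent.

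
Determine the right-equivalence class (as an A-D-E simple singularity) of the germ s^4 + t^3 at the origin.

The Hessian of f at 0 has rank 0. Corank 2; j^3 = t^3 is a perfect cube, so E-series; the 4-jet and mu = 6 give E_6.

E6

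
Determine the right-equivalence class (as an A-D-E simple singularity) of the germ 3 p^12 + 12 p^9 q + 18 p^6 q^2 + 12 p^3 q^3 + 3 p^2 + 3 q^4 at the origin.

The Hessian of f at 0 has rank 1. Corank 1: A-series; mu = 3 gives A_3.

A3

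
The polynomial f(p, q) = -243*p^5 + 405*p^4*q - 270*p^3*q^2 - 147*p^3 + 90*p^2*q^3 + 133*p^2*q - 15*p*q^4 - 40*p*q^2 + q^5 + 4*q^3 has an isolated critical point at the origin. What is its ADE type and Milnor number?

Type D_{6}, Milnor number mu = 6.

The Hessian of f at 0 is [[0, 0], [0, 0]] with rank 0, so corank 2. A Groebner basis of the Jacobian ideal J(f) in C{p,q} is {16807*p*q/15 + q^4 - 4802*q^2/15, p*q^2 - 2*q^3/7, p^2 - 13*p*q/21 + 2*q^2/21}; counting standard monomials gives mu = 6. Corank 2; j^3 = -(3*p - q)*(7*p - 2*q)^2 has shape L^2 M (L != M), so D-series; mu = 6 gives D_6.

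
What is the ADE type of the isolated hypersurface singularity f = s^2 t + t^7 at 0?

D_8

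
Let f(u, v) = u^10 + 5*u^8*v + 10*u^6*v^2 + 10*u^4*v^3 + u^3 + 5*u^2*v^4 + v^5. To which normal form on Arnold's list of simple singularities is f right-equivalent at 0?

E_{8}

The Hessian of f at 0 has rank 0. Corank 2; j^3 = u^3 is a perfect cube, so E-series; the 5-jet and mu = 8 give E_8.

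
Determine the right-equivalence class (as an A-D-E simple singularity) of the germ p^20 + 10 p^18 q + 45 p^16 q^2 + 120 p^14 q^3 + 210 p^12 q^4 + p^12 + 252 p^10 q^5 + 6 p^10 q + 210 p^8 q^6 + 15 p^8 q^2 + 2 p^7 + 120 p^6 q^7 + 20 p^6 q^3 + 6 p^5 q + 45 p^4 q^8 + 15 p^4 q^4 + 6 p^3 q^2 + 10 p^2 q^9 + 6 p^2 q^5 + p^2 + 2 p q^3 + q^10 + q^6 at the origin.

A9

The Hessian of f at 0 has rank 1. Corank 1: A-series; mu = 9 gives A_9.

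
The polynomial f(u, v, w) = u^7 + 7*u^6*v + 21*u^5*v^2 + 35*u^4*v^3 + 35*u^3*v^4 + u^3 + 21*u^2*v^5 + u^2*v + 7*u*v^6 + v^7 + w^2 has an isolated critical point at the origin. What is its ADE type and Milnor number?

The Hessian of f at 0 has rank 1. Corank 2; j^3 = u^2*(u + v) has shape L^2 M (L != M), so D-series; mu = 8 gives D_8.

Type D_{8}, Milnor number mu = 8.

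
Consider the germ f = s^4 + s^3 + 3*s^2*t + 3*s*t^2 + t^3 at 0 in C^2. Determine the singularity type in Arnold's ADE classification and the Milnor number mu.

The Hessian of f at 0 has rank 0. Corank 2; j^3 = (s + t)^3 is a perfect cube, so E-series; the 4-jet and mu = 6 give E_6.

Type E6, Milnor number mu = 6.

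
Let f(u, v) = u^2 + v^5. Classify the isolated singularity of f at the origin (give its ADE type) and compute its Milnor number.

Type A4, Milnor number mu = 4.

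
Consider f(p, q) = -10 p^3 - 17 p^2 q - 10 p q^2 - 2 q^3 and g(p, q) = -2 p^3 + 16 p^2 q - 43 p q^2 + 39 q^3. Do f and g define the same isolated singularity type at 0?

Yes.

The Hessian of f at 0 has rank 0. Corank 2; j^3 = -(2*p + q)*(5*p^2 + 6*p*q + 2*q^2) splits into three distinct lines over C (the quadratic factor has nonzero discriminant), so D_4. The Hessian of g at 0 has rank 0. Corank 2; j^3 = -(p - 3*q)*(2*p^2 - 10*p*q + 13*q^2) splits into three distinct lines over C (the quadratic factor has nonzero discriminant), so D_4. Both have type D_4, hence right-equivalent.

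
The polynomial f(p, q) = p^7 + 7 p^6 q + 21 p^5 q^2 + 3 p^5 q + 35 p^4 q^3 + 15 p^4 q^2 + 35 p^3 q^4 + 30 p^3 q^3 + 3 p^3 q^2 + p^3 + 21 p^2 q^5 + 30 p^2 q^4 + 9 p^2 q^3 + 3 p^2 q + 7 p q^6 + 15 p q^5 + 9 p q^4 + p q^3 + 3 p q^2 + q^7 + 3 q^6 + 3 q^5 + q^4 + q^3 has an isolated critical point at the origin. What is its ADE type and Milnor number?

Type E7, Milnor number mu = 7.

The Hessian of f at 0 has rank 0. Corank 2; j^3 = (p + q)^3 is a perfect cube, so E-series; the 4-jet and mu = 7 give E_7.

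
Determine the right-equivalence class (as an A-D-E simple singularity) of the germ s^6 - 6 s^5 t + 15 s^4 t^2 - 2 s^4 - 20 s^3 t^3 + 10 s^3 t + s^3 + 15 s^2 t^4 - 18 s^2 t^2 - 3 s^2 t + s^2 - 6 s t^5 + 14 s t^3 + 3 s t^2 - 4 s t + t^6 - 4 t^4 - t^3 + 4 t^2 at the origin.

A2

The Hessian of f at 0 has rank 1. Corank 1: A-series; mu = 2 gives A_2.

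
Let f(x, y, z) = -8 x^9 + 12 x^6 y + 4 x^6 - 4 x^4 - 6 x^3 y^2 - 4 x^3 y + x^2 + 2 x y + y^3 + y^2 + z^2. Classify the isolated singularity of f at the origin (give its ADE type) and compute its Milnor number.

Type A_2, Milnor number mu = 2.

The Hessian of f at 0 is [[2, 2, 0], [2, 2, 0], [0, 0, 2]] with rank 2, so corank 1. A Groebner basis of the Jacobian ideal J(f) in C{x,y,z} is {y^2, x + y, z}; counting standard monomials gives mu = 2. Corank 1: A-series; mu = 2 gives A_2.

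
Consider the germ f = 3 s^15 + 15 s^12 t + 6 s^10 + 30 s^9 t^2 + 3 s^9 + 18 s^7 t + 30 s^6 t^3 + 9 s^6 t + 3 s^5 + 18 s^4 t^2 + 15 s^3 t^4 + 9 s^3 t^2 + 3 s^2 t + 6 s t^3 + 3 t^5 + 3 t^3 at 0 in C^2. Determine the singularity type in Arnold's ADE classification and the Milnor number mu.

Type D_4, Milnor number mu = 4.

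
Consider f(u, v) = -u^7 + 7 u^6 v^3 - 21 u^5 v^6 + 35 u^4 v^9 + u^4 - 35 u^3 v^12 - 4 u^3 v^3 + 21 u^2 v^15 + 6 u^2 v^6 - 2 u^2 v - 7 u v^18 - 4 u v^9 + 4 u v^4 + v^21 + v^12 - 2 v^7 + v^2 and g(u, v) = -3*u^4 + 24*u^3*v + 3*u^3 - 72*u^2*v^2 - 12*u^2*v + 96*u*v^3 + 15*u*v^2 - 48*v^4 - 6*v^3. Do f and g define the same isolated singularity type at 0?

No.

The Hessian of f at 0 has rank 1. Corank 1: A-series; mu = 6 gives A_6. The Hessian of g at 0 has rank 0. Corank 2; j^3 = 3*(u - 2*v)*(u - v)^2 has shape L^2 M (L != M), so D-series; mu = 5 gives D_5. f is A_6 but g is D_5, hence not right-equivalent.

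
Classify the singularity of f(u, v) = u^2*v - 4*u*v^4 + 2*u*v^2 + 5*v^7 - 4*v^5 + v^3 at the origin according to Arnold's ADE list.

The Hessian of f at 0 has rank 0. Corank 2; j^3 = v*(u + v)^2 has shape L^2 M (L != M), so D-series; mu = 8 gives D_8.

D8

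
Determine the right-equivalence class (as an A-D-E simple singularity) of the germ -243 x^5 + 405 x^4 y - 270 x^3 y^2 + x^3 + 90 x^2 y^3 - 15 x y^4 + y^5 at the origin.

E8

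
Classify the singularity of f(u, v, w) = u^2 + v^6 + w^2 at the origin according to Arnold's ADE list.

A_{5}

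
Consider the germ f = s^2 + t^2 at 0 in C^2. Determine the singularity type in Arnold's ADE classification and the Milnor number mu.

The Hessian of f at 0 is [[2, 0], [0, 2]] with rank 2, so corank 0. A Groebner basis of the Jacobian ideal J(f) in C{s,t} is {s, t}; counting standard monomials gives mu = 1. Corank 0: nondegenerate Morse point, so A_1.

Type A_{1}, Milnor number mu = 1.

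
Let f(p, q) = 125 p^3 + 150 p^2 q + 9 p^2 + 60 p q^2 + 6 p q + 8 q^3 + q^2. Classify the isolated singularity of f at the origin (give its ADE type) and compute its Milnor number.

The Hessian of f at 0 is [[18, 6], [6, 2]] with rank 1, so corank 1. A Groebner basis of the Jacobian ideal J(f) in C{p,q} is {q^2, p + q/3}; counting standard monomials gives mu = 2. Corank 1: A-series; mu = 2 gives A_2.

Type A_{2}, Milnor number mu = 2.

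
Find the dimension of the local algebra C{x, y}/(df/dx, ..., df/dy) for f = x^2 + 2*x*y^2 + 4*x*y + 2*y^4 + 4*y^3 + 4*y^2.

3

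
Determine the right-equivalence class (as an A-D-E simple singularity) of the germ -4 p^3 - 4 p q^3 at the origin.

The Hessian of f at 0 has rank 0. Corank 2; j^3 = -4*p^3 is a perfect cube, so E-series; the 4-jet and mu = 7 give E_7.

E7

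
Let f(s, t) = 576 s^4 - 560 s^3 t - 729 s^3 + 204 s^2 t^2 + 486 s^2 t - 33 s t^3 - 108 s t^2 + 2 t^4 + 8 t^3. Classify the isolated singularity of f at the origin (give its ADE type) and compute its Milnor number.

The Hessian of f at 0 is [[0, 0], [0, 0]] with rank 0, so corank 2. A Groebner basis of the Jacobian ideal J(f) in C{s,t} is {129140163*s^2/16 - 14348907*s*t/4 + t^4 + 729*t^3/16 + 1594323*t^2/4, s^3 - 4131*s^2/8 + 459*s*t/2 - t^3/72 - 51*t^2/2, s^2*t - 24057*s^2/16 + 2673*s*t/4 - 25*t^3/432 - 297*t^2/4, -6561*s^2/2 + s*t^2 + 1458*s*t - 13*t^3/54 - 162*t^2}; counting standard monomials gives mu = 7. Corank 2; j^3 = -(9*s - 2*t)^3 is a perfect cube, so E-series; the 4-jet and mu = 7 give E_7.

Type E7, Milnor number mu = 7.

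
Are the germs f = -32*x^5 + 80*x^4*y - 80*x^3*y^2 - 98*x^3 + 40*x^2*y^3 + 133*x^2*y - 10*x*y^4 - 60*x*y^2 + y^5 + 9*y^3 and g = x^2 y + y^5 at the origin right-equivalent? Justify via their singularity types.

Yes.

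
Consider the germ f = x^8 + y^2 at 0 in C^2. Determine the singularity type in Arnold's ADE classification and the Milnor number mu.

The Hessian of f at 0 has rank 1. Corank 1: A-series; mu = 7 gives A_7.

Type A7, Milnor number mu = 7.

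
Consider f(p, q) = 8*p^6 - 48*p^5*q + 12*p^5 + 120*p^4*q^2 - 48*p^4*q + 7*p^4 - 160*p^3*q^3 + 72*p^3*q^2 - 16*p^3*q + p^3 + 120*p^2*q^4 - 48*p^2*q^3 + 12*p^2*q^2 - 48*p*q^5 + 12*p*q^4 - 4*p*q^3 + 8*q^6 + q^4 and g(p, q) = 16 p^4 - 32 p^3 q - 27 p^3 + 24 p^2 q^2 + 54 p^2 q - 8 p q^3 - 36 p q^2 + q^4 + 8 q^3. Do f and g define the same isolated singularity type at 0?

Yes.

The Hessian of f at 0 is [[0, 0], [0, 0]] with rank 0, so corank 2. A Groebner basis of the Jacobian ideal J(f) in C{p,q} is {p^3, p^2*q, p^2/4 + p*q^2, 3*p^2/4 + q^3}; counting standard monomials gives mu = 6. Corank 2; j^3 = p^3 is a perfect cube, so E-series; the 4-jet and mu = 6 give E_6. The Hessian of g at 0 is [[0, 0], [0, 0]] with rank 0, so corank 2. A Groebner basis of the Jacobian ideal J(g) in C{p,q} is {q^4, p*q^2 - 11*q^3/18, p^2 - 4*p*q/3 + 4*q^2/9}; counting standard monomials gives mu = 6. Corank 2; j^3 = -(3*p - 2*q)^3 is a perfect cube, so E-series; the 4-jet and mu = 6 give E_6. Both have type E_6, hence right-equivalent.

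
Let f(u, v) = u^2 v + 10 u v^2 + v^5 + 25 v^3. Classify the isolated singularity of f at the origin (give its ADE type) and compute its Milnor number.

The Hessian of f at 0 has rank 0. Corank 2; j^3 = v*(u + 5*v)^2 has shape L^2 M (L != M), so D-series; mu = 6 gives D_6.

Type D_{6}, Milnor number mu = 6.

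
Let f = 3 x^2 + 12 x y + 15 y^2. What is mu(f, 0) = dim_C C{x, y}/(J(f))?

1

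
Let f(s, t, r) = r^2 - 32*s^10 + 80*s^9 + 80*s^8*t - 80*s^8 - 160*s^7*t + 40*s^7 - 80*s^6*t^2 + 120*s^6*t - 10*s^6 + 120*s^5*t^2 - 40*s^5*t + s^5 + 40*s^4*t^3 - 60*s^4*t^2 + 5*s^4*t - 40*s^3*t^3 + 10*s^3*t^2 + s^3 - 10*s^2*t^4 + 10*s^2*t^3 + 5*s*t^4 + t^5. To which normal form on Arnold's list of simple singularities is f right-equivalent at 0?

E_{8}

The Hessian of f at 0 is [[0, 0, 0], [0, 0, 0], [0, 0, 2]] with rank 1, so corank 2. A Groebner basis of the Jacobian ideal J(f) in C{s,t,r} is {t^5, s*t^3 + t^4/4, s^2, r}; counting standard monomials gives mu = 8. Corank 2; j^3 = s^3 is a perfect cube, so E-series; the 5-jet and mu = 8 give E_8.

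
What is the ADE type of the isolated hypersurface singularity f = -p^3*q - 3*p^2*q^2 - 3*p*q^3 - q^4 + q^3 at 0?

E7

The Hessian of f at 0 is [[0, 0], [0, 0]] with rank 0, so corank 2. A Groebner basis of the Jacobian ideal J(f) in C{p,q} is {p^3 - 3*p*q^2 - 3*q^2, p^2*q + 2*p*q^2, q^3}; counting standard monomials gives mu = 7. Corank 2; j^3 = q^3 is a perfect cube, so E-series; the 4-jet and mu = 7 give E_7.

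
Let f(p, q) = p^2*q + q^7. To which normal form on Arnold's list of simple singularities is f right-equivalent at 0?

D_8

The Hessian of f at 0 has rank 0. Corank 2; j^3 = p^2*q has shape L^2 M (L != M), so D-series; mu = 8 gives D_8.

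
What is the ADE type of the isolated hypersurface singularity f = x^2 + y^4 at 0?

A3

The Hessian of f at 0 has rank 1. Corank 1: A-series; mu = 3 gives A_3.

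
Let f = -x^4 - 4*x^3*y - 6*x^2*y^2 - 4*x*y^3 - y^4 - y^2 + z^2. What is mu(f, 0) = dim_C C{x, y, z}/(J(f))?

The Hessian of f at 0 has rank 2. Corank 1: A-series; mu = 3 gives A_3.

3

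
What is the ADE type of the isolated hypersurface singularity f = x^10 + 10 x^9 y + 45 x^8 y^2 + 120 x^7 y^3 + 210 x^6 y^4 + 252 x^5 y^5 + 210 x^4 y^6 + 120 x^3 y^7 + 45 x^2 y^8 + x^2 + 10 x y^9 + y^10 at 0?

The Hessian of f at 0 has rank 1. Corank 1: A-series; mu = 9 gives A_9.

A_{9}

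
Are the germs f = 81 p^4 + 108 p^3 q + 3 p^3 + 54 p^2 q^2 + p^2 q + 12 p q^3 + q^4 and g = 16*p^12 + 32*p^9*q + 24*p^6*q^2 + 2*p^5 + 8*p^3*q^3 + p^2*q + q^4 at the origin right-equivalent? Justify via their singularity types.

Yes.

The Hessian of f at 0 is [[0, 0], [0, 0]] with rank 0, so corank 2. A Groebner basis of the Jacobian ideal J(f) in C{p,q} is {p*q^2, -p*q/12 + q^3, p^2 + p*q/3}; counting standard monomials gives mu = 5. Corank 2; j^3 = p^2*(3*p + q) has shape L^2 M (L != M), so D-series; mu = 5 gives D_5. The Hessian of g at 0 is [[0, 0], [0, 0]] with rank 0, so corank 2. A Groebner basis of the Jacobian ideal J(g) in C{p,q} is {p^3, p^2/4 + q^3, p*q}; counting standard monomials gives mu = 5. Corank 2; j^3 = p^2*q has shape L^2 M (L != M), so D-series; mu = 5 gives D_5. Both have type D_5, hence right-equivalent.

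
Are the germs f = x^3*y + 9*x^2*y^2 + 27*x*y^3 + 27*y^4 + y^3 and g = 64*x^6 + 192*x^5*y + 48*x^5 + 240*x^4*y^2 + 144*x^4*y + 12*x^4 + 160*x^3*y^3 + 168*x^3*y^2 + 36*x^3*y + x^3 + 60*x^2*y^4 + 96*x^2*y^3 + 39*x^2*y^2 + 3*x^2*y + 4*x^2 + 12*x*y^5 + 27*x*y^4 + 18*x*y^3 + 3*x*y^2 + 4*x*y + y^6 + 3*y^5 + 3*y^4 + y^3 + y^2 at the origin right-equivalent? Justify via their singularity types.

The Hessian of f at 0 is [[0, 0], [0, 0]] with rank 0, so corank 2. A Groebner basis of the Jacobian ideal J(f) in C{x,y} is {x^3 - 27*x*y^2 + 3*y^2, x^2*y + 6*x*y^2, y^3}; counting standard monomials gives mu = 7. Corank 2; j^3 = y^3 is a perfect cube, so E-series; the 4-jet and mu = 7 give E_7. The Hessian of g at 0 is [[8, 4], [4, 2]] with rank 1, so corank 1. A Groebner basis of the Jacobian ideal J(g) in C{x,y} is {y^2, x + y/2}; counting standard monomials gives mu = 2. Corank 1: A-series; mu = 2 gives A_2. f is E_7 but g is A_2, hence not right-equivalent.

No.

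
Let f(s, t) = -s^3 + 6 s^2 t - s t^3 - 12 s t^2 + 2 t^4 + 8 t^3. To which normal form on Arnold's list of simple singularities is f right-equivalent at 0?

E7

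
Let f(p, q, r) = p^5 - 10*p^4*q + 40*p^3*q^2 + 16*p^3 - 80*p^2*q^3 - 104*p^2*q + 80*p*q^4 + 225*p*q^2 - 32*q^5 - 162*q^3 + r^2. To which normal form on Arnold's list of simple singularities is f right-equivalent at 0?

D_{6}

The Hessian of f at 0 has rank 1. Corank 2; j^3 = (p - 2*q)*(4*p - 9*q)^2 has shape L^2 M (L != M), so D-series; mu = 6 gives D_6.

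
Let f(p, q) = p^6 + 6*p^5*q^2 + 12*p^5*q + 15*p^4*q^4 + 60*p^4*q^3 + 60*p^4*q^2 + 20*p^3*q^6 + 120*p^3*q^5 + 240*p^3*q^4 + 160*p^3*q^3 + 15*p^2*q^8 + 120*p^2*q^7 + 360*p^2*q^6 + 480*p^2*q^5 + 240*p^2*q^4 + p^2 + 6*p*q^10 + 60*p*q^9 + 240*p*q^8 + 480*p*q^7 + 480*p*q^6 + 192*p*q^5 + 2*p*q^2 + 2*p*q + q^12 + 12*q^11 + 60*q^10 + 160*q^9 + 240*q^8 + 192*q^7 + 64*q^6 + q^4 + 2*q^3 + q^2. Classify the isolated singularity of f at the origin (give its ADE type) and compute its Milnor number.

Type A_5, Milnor number mu = 5.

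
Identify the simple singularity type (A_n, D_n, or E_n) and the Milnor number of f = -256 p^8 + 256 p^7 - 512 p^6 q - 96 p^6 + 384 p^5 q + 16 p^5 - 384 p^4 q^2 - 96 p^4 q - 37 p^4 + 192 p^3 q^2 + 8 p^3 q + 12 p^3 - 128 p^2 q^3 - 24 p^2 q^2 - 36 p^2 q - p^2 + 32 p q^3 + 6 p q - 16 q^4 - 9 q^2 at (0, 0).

The Hessian of f at 0 has rank 1. Corank 1: A-series; mu = 3 gives A_3.

Type A_{3}, Milnor number mu = 3.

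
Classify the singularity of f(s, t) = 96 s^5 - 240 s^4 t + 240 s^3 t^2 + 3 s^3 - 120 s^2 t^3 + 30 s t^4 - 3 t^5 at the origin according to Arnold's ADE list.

E_{8}

The Hessian of f at 0 has rank 0. Corank 2; j^3 = 3*s^3 is a perfect cube, so E-series; the 5-jet and mu = 8 give E_8.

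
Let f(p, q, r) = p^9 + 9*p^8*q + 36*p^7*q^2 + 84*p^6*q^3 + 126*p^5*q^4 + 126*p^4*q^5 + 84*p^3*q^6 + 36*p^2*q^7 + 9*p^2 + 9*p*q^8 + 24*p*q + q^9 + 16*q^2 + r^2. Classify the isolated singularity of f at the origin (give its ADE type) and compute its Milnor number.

Type A8, Milnor number mu = 8.

The Hessian of f at 0 is [[18, 24, 0], [24, 32, 0], [0, 0, 2]] with rank 2, so corank 1. A Groebner basis of the Jacobian ideal J(f) in C{p,q,r} is {q^8, p + 4*q/3, r}; counting standard monomials gives mu = 8. Corank 1: A-series; mu = 8 gives A_8.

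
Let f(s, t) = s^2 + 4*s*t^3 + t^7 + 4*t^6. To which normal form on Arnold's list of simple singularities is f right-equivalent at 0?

A_{6}

The Hessian of f at 0 is [[2, 0], [0, 0]] with rank 1, so corank 1. A Groebner basis of the Jacobian ideal J(f) in C{s,t} is {s/2 + t^3, s^2}; counting standard monomials gives mu = 6. Corank 1: A-series; mu = 6 gives A_6.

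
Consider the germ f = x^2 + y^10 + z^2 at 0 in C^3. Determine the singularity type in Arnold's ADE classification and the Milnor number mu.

Type A_{9}, Milnor number mu = 9.

The Hessian of f at 0 has rank 2. Corank 1: A-series; mu = 9 gives A_9.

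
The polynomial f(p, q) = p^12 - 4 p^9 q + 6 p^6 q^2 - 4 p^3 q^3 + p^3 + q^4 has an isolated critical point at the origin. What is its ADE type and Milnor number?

Type E_6, Milnor number mu = 6.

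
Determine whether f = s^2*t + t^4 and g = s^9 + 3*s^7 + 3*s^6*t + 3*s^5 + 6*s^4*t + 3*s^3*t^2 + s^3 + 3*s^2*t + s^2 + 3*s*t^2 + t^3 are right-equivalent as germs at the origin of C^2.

No.

The Hessian of f at 0 is [[0, 0], [0, 0]] with rank 0, so corank 2. A Groebner basis of the Jacobian ideal J(f) in C{s,t} is {s^3, s^2/4 + t^3, s*t}; counting standard monomials gives mu = 5. Corank 2; j^3 = s^2*t has shape L^2 M (L != M), so D-series; mu = 5 gives D_5. The Hessian of g at 0 is [[2, 0], [0, 0]] with rank 1, so corank 1. A Groebner basis of the Jacobian ideal J(g) in C{s,t} is {t^2, s}; counting standard monomials gives mu = 2. Corank 1: A-series; mu = 2 gives A_2. f is D_5 but g is A_2, hence not right-equivalent.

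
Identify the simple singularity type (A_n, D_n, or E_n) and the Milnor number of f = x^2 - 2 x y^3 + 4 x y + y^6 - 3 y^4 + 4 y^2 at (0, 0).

Type A_{3}, Milnor number mu = 3.

The Hessian of f at 0 is [[2, 4], [4, 8]] with rank 1, so corank 1. A Groebner basis of the Jacobian ideal J(f) in C{x,y} is {y^3, x + 2*y}; counting standard monomials gives mu = 3. Corank 1: A-series; mu = 3 gives A_3.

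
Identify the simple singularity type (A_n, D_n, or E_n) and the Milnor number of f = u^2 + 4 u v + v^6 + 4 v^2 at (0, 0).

The Hessian of f at 0 has rank 1. Corank 1: A-series; mu = 5 gives A_5.

Type A_{5}, Milnor number mu = 5.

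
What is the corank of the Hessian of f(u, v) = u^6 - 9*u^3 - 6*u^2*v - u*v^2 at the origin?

2

Hessian at 0 has rank 0.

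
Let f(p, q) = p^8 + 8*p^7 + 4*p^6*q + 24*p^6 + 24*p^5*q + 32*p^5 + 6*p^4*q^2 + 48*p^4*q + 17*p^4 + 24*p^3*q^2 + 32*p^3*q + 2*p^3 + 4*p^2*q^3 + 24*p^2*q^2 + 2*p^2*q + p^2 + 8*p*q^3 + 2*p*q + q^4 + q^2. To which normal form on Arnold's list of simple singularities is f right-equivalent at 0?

A3

The Hessian of f at 0 has rank 1. Corank 1: A-series; mu = 3 gives A_3.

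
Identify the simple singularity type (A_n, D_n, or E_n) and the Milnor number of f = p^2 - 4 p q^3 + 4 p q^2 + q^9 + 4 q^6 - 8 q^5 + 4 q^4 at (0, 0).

Type A8, Milnor number mu = 8.

The Hessian of f at 0 has rank 1. Corank 1: A-series; mu = 8 gives A_8.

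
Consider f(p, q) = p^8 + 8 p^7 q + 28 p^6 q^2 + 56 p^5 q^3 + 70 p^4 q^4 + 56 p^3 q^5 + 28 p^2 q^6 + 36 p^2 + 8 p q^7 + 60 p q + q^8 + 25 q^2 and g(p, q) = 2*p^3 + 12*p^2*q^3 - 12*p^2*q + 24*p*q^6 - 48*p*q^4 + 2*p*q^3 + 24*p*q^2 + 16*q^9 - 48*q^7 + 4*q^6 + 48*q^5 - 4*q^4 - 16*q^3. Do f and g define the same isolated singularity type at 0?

No.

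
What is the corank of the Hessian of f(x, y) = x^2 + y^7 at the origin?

1

Hessian at 0 has rank 1.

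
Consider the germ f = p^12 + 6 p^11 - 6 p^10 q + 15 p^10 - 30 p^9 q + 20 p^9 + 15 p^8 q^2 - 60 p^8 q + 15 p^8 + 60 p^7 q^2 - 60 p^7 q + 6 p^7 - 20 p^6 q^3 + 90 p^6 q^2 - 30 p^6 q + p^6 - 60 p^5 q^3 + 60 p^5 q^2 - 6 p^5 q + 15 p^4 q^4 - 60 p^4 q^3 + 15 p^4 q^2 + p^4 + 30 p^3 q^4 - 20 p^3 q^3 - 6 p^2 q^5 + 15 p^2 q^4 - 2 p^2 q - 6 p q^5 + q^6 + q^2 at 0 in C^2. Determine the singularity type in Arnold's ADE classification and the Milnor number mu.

Type A_{5}, Milnor number mu = 5.

The Hessian of f at 0 has rank 1. Corank 1: A-series; mu = 5 gives A_5.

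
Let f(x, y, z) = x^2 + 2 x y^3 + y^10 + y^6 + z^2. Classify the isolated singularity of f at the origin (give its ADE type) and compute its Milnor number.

The Hessian of f at 0 is [[2, 0, 0], [0, 0, 0], [0, 0, 2]] with rank 2, so corank 1. A Groebner basis of the Jacobian ideal J(f) in C{x,y,z} is {x^3, x + y^3, z}; counting standard monomials gives mu = 9. Corank 1: A-series; mu = 9 gives A_9.

Type A9, Milnor number mu = 9.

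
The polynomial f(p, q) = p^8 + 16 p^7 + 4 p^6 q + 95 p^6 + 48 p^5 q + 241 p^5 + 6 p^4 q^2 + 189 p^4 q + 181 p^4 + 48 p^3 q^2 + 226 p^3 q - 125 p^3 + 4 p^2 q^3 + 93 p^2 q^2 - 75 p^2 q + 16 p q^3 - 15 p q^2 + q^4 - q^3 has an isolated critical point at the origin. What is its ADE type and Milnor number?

The Hessian of f at 0 has rank 0. Corank 2; j^3 = -(5*p + q)^3 is a perfect cube, so E-series; the 4-jet and mu = 6 give E_6.

Type E_{6}, Milnor number mu = 6.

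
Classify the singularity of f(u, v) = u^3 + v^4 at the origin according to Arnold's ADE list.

The Hessian of f at 0 has rank 0. Corank 2; j^3 = u^3 is a perfect cube, so E-series; the 4-jet and mu = 6 give E_6.

E_6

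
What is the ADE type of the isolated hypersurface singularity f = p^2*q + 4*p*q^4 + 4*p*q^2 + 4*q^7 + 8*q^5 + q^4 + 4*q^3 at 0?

D_5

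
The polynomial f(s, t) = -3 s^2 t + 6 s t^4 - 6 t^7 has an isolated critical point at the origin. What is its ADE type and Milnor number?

Type D8, Milnor number mu = 8.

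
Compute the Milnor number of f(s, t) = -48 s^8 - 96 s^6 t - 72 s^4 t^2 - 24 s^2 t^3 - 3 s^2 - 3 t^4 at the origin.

The Hessian of f at 0 has rank 1. Corank 1: A-series; mu = 3 gives A_3.

3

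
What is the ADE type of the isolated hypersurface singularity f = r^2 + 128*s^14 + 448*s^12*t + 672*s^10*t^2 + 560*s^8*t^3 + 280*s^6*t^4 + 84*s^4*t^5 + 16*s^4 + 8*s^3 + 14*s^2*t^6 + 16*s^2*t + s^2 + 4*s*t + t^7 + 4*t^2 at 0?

A_6

The Hessian of f at 0 has rank 2. Corank 1: A-series; mu = 6 gives A_6.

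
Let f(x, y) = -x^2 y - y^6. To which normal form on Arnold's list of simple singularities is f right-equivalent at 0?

D7

The Hessian of f at 0 is [[0, 0], [0, 0]] with rank 0, so corank 2. A Groebner basis of the Jacobian ideal J(f) in C{x,y} is {x^2/6 + y^5, x^3, x*y}; counting standard monomials gives mu = 7. Corank 2; j^3 = -x^2*y has shape L^2 M (L != M), so D-series; mu = 7 gives D_7.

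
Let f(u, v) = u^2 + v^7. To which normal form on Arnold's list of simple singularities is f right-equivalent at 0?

The Hessian of f at 0 is [[2, 0], [0, 0]] with rank 1, so corank 1. A Groebner basis of the Jacobian ideal J(f) in C{u,v} is {v^6, u}; counting standard monomials gives mu = 6. Corank 1: A-series; mu = 6 gives A_6.

A6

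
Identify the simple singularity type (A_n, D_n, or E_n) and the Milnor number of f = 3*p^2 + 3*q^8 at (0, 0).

The Hessian of f at 0 is [[6, 0], [0, 0]] with rank 1, so corank 1. A Groebner basis of the Jacobian ideal J(f) in C{p,q} is {q^7, p}; counting standard monomials gives mu = 7. Corank 1: A-series; mu = 7 gives A_7.

Type A7, Milnor number mu = 7.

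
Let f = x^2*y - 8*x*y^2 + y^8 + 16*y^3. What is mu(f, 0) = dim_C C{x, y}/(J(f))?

The Hessian of f at 0 has rank 0. Corank 2; j^3 = y*(x - 4*y)^2 has shape L^2 M (L != M), so D-series; mu = 9 gives D_9.

9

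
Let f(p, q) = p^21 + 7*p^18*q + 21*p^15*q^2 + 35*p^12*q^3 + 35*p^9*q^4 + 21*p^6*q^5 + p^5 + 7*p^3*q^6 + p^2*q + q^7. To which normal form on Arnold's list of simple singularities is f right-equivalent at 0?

D8

The Hessian of f at 0 is [[0, 0], [0, 0]] with rank 0, so corank 2. A Groebner basis of the Jacobian ideal J(f) in C{p,q} is {p^2/7 + q^6, p^3, p*q}; counting standard monomials gives mu = 8. Corank 2; j^3 = p^2*q has shape L^2 M (L != M), so D-series; mu = 8 gives D_8.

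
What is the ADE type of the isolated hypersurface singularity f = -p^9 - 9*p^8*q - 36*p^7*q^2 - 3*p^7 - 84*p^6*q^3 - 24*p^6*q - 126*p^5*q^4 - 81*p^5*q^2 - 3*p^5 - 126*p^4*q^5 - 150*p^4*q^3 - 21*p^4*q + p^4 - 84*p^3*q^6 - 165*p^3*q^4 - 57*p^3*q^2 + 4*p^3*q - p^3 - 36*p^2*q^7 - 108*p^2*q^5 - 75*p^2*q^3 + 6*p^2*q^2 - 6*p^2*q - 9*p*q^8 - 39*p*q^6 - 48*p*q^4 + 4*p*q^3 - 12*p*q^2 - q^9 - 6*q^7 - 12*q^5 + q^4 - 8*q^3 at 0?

E6

The Hessian of f at 0 is [[0, 0], [0, 0]] with rank 0, so corank 2. A Groebner basis of the Jacobian ideal J(f) in C{p,q} is {q^4, p*q^2 + 5*q^3/3, p^2 + 4*p*q + 4*q^2}; counting standard monomials gives mu = 6. Corank 2; j^3 = -(p + 2*q)^3 is a perfect cube, so E-series; the 4-jet and mu = 6 give E_6.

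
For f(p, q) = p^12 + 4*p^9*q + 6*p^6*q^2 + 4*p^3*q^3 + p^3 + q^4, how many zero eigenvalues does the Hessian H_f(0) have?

Hessian at 0 has rank 0.

2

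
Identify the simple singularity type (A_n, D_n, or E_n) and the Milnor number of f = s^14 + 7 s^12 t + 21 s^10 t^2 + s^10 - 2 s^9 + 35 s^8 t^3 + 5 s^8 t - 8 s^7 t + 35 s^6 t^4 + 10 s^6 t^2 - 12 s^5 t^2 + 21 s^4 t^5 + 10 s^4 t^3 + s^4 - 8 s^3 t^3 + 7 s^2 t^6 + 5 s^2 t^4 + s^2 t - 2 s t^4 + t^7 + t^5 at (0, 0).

Type D6, Milnor number mu = 6.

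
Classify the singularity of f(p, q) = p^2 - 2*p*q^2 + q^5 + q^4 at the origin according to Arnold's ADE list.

The Hessian of f at 0 has rank 1. Corank 1: A-series; mu = 4 gives A_4.

A_4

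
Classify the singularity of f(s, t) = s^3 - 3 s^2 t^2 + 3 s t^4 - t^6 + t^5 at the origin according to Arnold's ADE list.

The Hessian of f at 0 is [[0, 0], [0, 0]] with rank 0, so corank 2. A Groebner basis of the Jacobian ideal J(f) in C{s,t} is {t^4, s^3, -s^2/2 + s*t^2}; counting standard monomials gives mu = 8. Corank 2; j^3 = s^3 is a perfect cube, so E-series; the 5-jet and mu = 8 give E_8.

E_{8}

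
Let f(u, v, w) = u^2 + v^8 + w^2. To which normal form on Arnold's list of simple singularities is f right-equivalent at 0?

The Hessian of f at 0 has rank 2. Corank 1: A-series; mu = 7 gives A_7.

A7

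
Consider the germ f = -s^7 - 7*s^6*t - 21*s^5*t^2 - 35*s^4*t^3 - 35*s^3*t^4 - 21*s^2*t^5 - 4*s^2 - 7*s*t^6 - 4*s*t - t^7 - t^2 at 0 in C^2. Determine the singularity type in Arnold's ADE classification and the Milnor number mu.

Type A_{6}, Milnor number mu = 6.

The Hessian of f at 0 is [[-8, -4], [-4, -2]] with rank 1, so corank 1. A Groebner basis of the Jacobian ideal J(f) in C{s,t} is {t^6, s + t/2}; counting standard monomials gives mu = 6. Corank 1: A-series; mu = 6 gives A_6.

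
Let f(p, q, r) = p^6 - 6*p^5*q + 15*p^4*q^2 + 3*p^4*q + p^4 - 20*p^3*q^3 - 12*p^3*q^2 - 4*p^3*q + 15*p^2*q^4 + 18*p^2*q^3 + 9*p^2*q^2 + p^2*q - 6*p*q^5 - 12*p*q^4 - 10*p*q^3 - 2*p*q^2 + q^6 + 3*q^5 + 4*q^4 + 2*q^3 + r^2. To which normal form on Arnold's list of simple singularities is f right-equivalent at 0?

D_{4}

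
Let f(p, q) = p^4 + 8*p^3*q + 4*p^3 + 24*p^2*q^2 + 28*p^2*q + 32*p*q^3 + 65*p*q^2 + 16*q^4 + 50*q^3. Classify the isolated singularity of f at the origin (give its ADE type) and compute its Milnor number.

Type D_5, Milnor number mu = 5.

The Hessian of f at 0 has rank 0. Corank 2; j^3 = (p + 2*q)*(2*p + 5*q)^2 has shape L^2 M (L != M), so D-series; mu = 5 gives D_5.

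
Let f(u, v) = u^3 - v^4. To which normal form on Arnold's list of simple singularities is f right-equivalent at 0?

The Hessian of f at 0 is [[0, 0], [0, 0]] with rank 0, so corank 2. A Groebner basis of the Jacobian ideal J(f) in C{u,v} is {v^3, u^2}; counting standard monomials gives mu = 6. Corank 2; j^3 = u^3 is a perfect cube, so E-series; the 4-jet and mu = 6 give E_6.

E_{6}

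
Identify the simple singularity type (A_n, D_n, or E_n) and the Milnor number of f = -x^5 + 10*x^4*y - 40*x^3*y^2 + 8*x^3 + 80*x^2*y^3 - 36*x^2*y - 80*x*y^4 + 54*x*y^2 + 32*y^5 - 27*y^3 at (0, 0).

The Hessian of f at 0 is [[0, 0], [0, 0]] with rank 0, so corank 2. A Groebner basis of the Jacobian ideal J(f) in C{x,y} is {y^5, x*y^3 - 13*y^4/8, x^2 - 3*x*y + 9*y^2/4}; counting standard monomials gives mu = 8. Corank 2; j^3 = (2*x - 3*y)^3 is a perfect cube, so E-series; the 5-jet and mu = 8 give E_8.

Type E8, Milnor number mu = 8.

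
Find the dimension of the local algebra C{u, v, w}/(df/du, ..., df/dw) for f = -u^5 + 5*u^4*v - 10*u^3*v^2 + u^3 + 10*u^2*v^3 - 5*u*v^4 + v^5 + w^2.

8

The Hessian of f at 0 has rank 1. Corank 2; j^3 = u^3 is a perfect cube, so E-series; the 5-jet and mu = 8 give E_8.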